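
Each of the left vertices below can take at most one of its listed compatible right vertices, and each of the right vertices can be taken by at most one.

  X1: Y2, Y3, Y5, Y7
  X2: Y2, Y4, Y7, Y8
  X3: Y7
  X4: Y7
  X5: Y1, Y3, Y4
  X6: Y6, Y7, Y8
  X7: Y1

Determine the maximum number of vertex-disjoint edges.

Unit-capacity flow: source→left, listed edges, right→sink; max matching = max flow.
Augmenting path X1→Y2 (+1); matched 1.
Augmenting path X2→Y4 (+1); matched 2.
Augmenting path X3→Y7 (+1); matched 3.
Augmenting path X5→Y1 (+1); matched 4.
Augmenting path X6→Y6 (+1); matched 5.
Augmenting path X7→Y1→X5→Y3 (+1); matched 6.
No augmenting path remains; maximum matching = 6.
König certificate: {X1, X2, X5, X6, X7, Y7} is a vertex cover of size 6 (every listed pair touches it), so no matching can be larger.

6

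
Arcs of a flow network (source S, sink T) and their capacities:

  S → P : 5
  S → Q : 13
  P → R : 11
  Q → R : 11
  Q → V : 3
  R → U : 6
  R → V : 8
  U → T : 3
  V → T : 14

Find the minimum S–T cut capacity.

Augment S→Q→V→T: bottleneck 3, flow now 3.
Augment S→P→R→U→T: bottleneck 3, flow now 6.
Augment S→P→R→V→T: bottleneck 2, flow now 8.
Augment S→Q→R→V→T: bottleneck 6, flow now 14.
No augmenting path remains; maximum flow = 14.
By max-flow min-cut, the minimum cut capacity equals the max flow.
In the residual graph, reachable from S: {S, P, Q, R, U}.
Min-cut edges: Q→V (3), R→V (8), U→T (3); capacity 3 + 8 + 3 = 14.

14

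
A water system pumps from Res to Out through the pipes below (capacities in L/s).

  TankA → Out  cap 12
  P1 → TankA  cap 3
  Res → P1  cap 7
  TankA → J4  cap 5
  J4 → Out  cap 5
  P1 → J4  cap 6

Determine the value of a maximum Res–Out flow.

Augment Res→P1→TankA→Out: bottleneck 3, flow now 3.
Augment Res→P1→J4→Out: bottleneck 4, flow now 7.
No augmenting path remains; maximum flow = 7.
In the residual graph, reachable from Res: {Res}.
Min-cut edges: Res→P1 (7); capacity 7 = 7.
This cut is saturated, so no flow can exceed 7.

7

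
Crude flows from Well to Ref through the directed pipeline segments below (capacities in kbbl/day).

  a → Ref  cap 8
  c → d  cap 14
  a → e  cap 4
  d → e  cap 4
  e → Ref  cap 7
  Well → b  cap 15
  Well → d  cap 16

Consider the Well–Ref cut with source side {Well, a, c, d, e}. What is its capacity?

30

Edges leaving {Well, a, c, d, e}: Well→b (15), a→Ref (8), e→Ref (7).
Cut capacity = 15 + 8 + 7 = 30.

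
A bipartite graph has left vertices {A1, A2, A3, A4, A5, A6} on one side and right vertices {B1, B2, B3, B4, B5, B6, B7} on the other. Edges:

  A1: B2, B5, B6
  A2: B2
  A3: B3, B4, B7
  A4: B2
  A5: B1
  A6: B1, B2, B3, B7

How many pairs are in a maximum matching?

Unit-capacity flow: source→left, listed edges, right→sink; max matching = max flow.
Augmenting path A1→B2 (+1); matched 1.
Augmenting path A3→B3 (+1); matched 2.
Augmenting path A5→B1 (+1); matched 3.
Augmenting path A6→B7 (+1); matched 4.
Augmenting path A2→B2→A1→B5 (+1); matched 5.
No augmenting path remains; maximum matching = 5.
König certificate: {A1, A3, A5, A6, B2} is a vertex cover of size 5 (every listed pair touches it), so no matching can be larger.

5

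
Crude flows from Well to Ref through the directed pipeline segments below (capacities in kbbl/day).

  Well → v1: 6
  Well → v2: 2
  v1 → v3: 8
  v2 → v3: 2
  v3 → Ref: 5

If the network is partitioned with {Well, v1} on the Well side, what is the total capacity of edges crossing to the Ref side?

10

Edges leaving {Well, v1}: Well→v2 (2), v1→v3 (8).
Cut capacity = 2 + 8 = 10.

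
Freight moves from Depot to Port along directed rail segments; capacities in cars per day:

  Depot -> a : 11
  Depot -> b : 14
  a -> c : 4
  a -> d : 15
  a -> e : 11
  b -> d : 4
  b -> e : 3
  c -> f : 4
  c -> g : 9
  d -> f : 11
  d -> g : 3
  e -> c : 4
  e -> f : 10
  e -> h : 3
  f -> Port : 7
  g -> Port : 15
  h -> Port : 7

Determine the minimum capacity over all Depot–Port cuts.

18

Augment Depot→a→c→f→Port: bottleneck 4, flow now 4.
Augment Depot→a→d→f→Port: bottleneck 3, flow now 7.
Augment Depot→a→d→g→Port: bottleneck 3, flow now 10.
Augment Depot→a→e→h→Port: bottleneck 1, flow now 11.
Augment Depot→b→e→h→Port: bottleneck 2, flow now 13.
Augment Depot→b→e→c→g→Port: bottleneck 1, flow now 14.
Augment Depot→b→d→f→c→g→Port: bottleneck 4, flow now 18. (uses reverse residual edge)
No augmenting path remains; maximum flow = 18.
By max-flow min-cut, the minimum cut capacity equals the max flow.
In the residual graph, reachable from Depot: {Depot, b}.
Min-cut edges: Depot→a (11), b→d (4), b→e (3); capacity 11 + 4 + 3 = 18.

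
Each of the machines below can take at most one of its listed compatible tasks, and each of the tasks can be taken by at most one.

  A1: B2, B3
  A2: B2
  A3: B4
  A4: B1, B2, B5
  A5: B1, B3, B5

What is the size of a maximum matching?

Unit-capacity flow: source→left, listed edges, right→sink; max matching = max flow.
Augmenting path A1→B2 (+1); matched 1.
Augmenting path A3→B4 (+1); matched 2.
Augmenting path A4→B1 (+1); matched 3.
Augmenting path A5→B3 (+1); matched 4.
Augmenting path A2→B2→A1→B3→A5→B5 (+1); matched 5.
No augmenting path remains; maximum matching = 5.
König certificate: {A1, A2, A3, A4, A5} is a vertex cover of size 5 (every listed pair touches it), so no matching can be larger.

5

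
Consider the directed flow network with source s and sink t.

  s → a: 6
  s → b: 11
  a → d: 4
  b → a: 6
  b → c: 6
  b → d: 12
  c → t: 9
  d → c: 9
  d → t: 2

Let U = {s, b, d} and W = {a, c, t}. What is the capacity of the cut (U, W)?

29

Edges leaving {s, b, d}: s→a (6), b→a (6), b→c (6), d→c (9), d→t (2).
Cut capacity = 6 + 6 + 6 + 9 + 2 = 29.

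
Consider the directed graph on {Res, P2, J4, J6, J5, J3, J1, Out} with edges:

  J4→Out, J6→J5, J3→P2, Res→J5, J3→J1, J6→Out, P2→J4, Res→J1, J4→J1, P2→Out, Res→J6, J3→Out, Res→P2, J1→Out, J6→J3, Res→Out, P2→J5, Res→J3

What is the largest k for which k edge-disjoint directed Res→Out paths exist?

5

Assign every edge capacity 1; by Menger, the answer equals the max flow.
Path Res→Out (+1); total 1.
Path Res→P2→Out (+1); total 2.
Path Res→J6→Out (+1); total 3.
Path Res→J3→Out (+1); total 4.
Path Res→J1→Out (+1); total 5.
No residual Res→Out path; max flow = 5.
Certifying cut of size 5: {Res→J1, Res→J3, Res→J6, Res→Out, Res→P2}.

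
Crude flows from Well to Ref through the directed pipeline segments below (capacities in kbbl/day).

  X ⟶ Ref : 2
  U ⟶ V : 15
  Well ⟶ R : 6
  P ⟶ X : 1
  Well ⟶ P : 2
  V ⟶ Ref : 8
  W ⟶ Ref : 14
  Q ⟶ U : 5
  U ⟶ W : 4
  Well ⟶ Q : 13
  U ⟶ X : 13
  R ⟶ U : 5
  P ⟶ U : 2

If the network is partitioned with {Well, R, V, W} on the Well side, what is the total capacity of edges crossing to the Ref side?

42

Edges leaving {Well, R, V, W}: Well→P (2), Well→Q (13), R→U (5), V→Ref (8), W→Ref (14).
Cut capacity = 2 + 13 + 5 + 8 + 14 = 42.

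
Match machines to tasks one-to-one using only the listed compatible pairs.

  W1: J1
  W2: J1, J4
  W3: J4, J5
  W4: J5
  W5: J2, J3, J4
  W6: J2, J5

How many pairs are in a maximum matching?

Unit-capacity flow: source→left, listed edges, right→sink; max matching = max flow.
Augmenting path W1→J1 (+1); matched 1.
Augmenting path W2→J4 (+1); matched 2.
Augmenting path W3→J5 (+1); matched 3.
Augmenting path W5→J2 (+1); matched 4.
Augmenting path W6→J2→W5→J3 (+1); matched 5.
No augmenting path remains; maximum matching = 5.
König certificate: {W5, W6, J1, J4, J5} is a vertex cover of size 5 (every listed pair touches it), so no matching can be larger.

5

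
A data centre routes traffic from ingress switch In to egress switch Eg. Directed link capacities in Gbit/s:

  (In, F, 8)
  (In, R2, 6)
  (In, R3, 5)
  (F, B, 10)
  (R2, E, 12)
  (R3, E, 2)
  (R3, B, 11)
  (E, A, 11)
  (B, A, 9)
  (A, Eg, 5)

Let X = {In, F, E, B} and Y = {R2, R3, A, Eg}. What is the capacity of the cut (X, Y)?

Edges leaving {In, F, E, B}: In→R2 (6), In→R3 (5), E→A (11), B→A (9).
Cut capacity = 6 + 5 + 11 + 9 = 31.

31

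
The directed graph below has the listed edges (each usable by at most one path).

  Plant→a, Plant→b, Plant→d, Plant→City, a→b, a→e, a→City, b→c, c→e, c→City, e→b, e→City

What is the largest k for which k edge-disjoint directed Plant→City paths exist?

3

Assign every edge capacity 1; by Menger, the answer equals the max flow.
Path Plant→City (+1); total 1.
Path Plant→a→City (+1); total 2.
Path Plant→b→c→City (+1); total 3.
No residual Plant→City path; max flow = 3.
Certifying cut of size 3: {Plant→City, Plant→a, Plant→b}.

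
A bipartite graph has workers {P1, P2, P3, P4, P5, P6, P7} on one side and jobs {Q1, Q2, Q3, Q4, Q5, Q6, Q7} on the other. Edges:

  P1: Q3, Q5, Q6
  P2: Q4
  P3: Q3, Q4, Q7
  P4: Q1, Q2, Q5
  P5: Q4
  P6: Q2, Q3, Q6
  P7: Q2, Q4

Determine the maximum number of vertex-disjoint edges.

Unit-capacity flow: source→left, listed edges, right→sink; max matching = max flow.
Augmenting path P1→Q3 (+1); matched 1.
Augmenting path P2→Q4 (+1); matched 2.
Augmenting path P3→Q7 (+1); matched 3.
Augmenting path P4→Q1 (+1); matched 4.
Augmenting path P6→Q2 (+1); matched 5.
Augmenting path P7→Q2→P6→Q6 (+1); matched 6.
No augmenting path remains; maximum matching = 6.
König certificate: {P1, P3, P4, P6, P7, Q4} is a vertex cover of size 6 (every listed pair touches it), so no matching can be larger.

6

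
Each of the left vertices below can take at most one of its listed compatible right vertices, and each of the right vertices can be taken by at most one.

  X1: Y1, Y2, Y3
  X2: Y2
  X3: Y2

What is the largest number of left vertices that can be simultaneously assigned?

Unit-capacity flow: source→left, listed edges, right→sink; max matching = max flow.
Augmenting path X1→Y1 (+1); matched 1.
Augmenting path X2→Y2 (+1); matched 2.
No augmenting path remains; maximum matching = 2.
König certificate: {X1, Y2} is a vertex cover of size 2 (every listed pair touches it), so no matching can be larger.

2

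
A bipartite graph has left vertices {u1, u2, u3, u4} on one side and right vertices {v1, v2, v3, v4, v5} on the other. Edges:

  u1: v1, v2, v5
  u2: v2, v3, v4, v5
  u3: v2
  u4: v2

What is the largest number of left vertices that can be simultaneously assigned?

3

Unit-capacity flow: source→left, listed edges, right→sink; max matching = max flow.
Augmenting path u1→v1 (+1); matched 1.
Augmenting path u2→v2 (+1); matched 2.
Augmenting path u3→v2→u2→v3 (+1); matched 3.
No augmenting path remains; maximum matching = 3.
König certificate: {u1, u2, v2} is a vertex cover of size 3 (every listed pair touches it), so no matching can be larger.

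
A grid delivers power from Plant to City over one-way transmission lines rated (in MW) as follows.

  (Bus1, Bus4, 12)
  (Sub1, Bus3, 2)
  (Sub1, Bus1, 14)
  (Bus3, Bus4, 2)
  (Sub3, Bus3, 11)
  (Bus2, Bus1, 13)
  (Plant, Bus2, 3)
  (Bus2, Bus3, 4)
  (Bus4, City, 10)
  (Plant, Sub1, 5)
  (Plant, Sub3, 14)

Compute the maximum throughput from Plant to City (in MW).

Augment Plant→Sub1→Bus3→Bus4→City: bottleneck 2, flow now 2.
Augment Plant→Sub1→Bus1→Bus4→City: bottleneck 3, flow now 5.
Augment Plant→Bus2→Bus1→Bus4→City: bottleneck 3, flow now 8.
Augment Plant→Sub3→Bus3→Sub1→Bus1→Bus4→City: bottleneck 2, flow now 10. (uses reverse residual edge)
No augmenting path remains; maximum flow = 10.
In the residual graph, reachable from Plant: {Plant, Sub3, Bus3}.
Min-cut edges: Plant→Sub1 (5), Plant→Bus2 (3), Bus3→Bus4 (2); capacity 5 + 3 + 2 = 10.
This cut is saturated, so no flow can exceed 10.

10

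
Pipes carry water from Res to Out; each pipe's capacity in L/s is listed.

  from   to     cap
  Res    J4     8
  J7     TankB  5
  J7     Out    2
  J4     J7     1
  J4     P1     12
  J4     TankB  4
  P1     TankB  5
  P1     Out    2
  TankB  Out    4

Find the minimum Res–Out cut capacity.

Augment Res→J4→J7→Out: bottleneck 1, flow now 1.
Augment Res→J4→P1→Out: bottleneck 2, flow now 3.
Augment Res→J4→TankB→Out: bottleneck 4, flow now 7.
No augmenting path remains; maximum flow = 7.
By max-flow min-cut, the minimum cut capacity equals the max flow.
In the residual graph, reachable from Res: {Res, J4, P1, TankB}.
Min-cut edges: J4→J7 (1), P1→Out (2), TankB→Out (4); capacity 1 + 2 + 4 = 7.

7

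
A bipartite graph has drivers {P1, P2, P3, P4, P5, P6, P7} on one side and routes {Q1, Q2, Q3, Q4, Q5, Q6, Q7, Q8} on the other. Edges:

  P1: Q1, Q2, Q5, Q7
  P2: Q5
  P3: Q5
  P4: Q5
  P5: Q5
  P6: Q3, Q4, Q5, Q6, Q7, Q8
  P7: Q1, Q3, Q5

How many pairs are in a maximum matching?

4

Unit-capacity flow: source→left, listed edges, right→sink; max matching = max flow.
Augmenting path P1→Q1 (+1); matched 1.
Augmenting path P2→Q5 (+1); matched 2.
Augmenting path P6→Q3 (+1); matched 3.
Augmenting path P7→Q1→P1→Q2 (+1); matched 4.
No augmenting path remains; maximum matching = 4.
König certificate: {P1, P6, P7, Q5} is a vertex cover of size 4 (every listed pair touches it), so no matching can be larger.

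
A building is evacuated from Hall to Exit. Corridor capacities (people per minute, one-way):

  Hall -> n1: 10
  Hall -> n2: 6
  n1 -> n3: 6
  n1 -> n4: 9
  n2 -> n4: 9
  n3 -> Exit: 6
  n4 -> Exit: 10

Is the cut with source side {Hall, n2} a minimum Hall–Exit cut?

Given cut capacity: 10 + 9 = 19.
Augment Hall→n1→n3→Exit: bottleneck 6, flow now 6.
Augment Hall→n1→n4→Exit: bottleneck 4, flow now 10.
Augment Hall→n2→n4→Exit: bottleneck 6, flow now 16.
No augmenting path remains; maximum flow = 16.
In the residual graph, reachable from Hall: {Hall}.
Min-cut edges: Hall→n1 (10), Hall→n2 (6); capacity 10 + 6 = 16.
Cut capacity 19 exceeds the max flow 16, so it is not minimum.

No — its capacity is 19, but the minimum cut has capacity 16.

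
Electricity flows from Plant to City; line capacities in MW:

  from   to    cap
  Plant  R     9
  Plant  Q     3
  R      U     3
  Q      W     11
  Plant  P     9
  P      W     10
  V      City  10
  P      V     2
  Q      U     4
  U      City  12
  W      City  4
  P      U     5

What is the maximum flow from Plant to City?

15

Augment Plant→P→U→City: bottleneck 5, flow now 5.
Augment Plant→P→V→City: bottleneck 2, flow now 7.
Augment Plant→P→W→City: bottleneck 2, flow now 9.
Augment Plant→Q→U→City: bottleneck 3, flow now 12.
Augment Plant→R→U→City: bottleneck 3, flow now 15.
No augmenting path remains; maximum flow = 15.
In the residual graph, reachable from Plant: {Plant, R}.
Min-cut edges: Plant→P (9), Plant→Q (3), R→U (3); capacity 9 + 3 + 3 = 15.
This cut is saturated, so no flow can exceed 15.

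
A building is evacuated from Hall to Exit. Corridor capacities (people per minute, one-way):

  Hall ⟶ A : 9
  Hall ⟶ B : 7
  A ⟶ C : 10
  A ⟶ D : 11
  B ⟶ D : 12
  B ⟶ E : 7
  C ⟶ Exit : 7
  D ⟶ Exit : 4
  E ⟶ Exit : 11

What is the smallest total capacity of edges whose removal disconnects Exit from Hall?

16

Augment Hall→A→C→Exit: bottleneck 7, flow now 7.
Augment Hall→A→D→Exit: bottleneck 2, flow now 9.
Augment Hall→B→D→Exit: bottleneck 2, flow now 11.
Augment Hall→B→E→Exit: bottleneck 5, flow now 16.
No augmenting path remains; maximum flow = 16.
By max-flow min-cut, the minimum cut capacity equals the max flow.
In the residual graph, reachable from Hall: {Hall}.
Min-cut edges: Hall→A (9), Hall→B (7); capacity 9 + 7 = 16.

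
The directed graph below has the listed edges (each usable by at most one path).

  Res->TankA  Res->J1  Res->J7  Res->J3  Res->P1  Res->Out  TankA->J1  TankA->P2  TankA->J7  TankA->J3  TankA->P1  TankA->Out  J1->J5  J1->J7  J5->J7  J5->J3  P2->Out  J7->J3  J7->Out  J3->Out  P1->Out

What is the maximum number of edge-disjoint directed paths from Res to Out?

5

Assign every edge capacity 1; by Menger, the answer equals the max flow.
Path Res→Out (+1); total 1.
Path Res→TankA→Out (+1); total 2.
Path Res→J7→Out (+1); total 3.
Path Res→J3→Out (+1); total 4.
Path Res→P1→Out (+1); total 5.
No residual Res→Out path; max flow = 5.
Certifying cut of size 5: {J3→Out, J7→Out, Res→Out, Res→P1, Res→TankA}.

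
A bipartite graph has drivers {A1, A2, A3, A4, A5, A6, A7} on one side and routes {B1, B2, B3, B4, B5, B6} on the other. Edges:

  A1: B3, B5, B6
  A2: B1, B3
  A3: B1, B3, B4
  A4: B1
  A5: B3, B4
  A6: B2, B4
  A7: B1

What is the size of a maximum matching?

5

Unit-capacity flow: source→left, listed edges, right→sink; max matching = max flow.
Augmenting path A1→B3 (+1); matched 1.
Augmenting path A2→B1 (+1); matched 2.
Augmenting path A3→B4 (+1); matched 3.
Augmenting path A6→B2 (+1); matched 4.
Augmenting path A5→B3→A1→B5 (+1); matched 5.
No augmenting path remains; maximum matching = 5.
König certificate: {A1, A6, B1, B3, B4} is a vertex cover of size 5 (every listed pair touches it), so no matching can be larger.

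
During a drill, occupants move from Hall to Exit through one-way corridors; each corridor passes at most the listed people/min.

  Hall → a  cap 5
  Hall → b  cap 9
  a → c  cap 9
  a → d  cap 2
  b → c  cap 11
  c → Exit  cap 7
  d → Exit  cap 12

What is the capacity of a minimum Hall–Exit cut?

9

Augment Hall→a→c→Exit: bottleneck 5, flow now 5.
Augment Hall→b→c→Exit: bottleneck 2, flow now 7.
Augment Hall→b→c→a→d→Exit: bottleneck 2, flow now 9. (uses reverse residual edge)
No augmenting path remains; maximum flow = 9.
By max-flow min-cut, the minimum cut capacity equals the max flow.
In the residual graph, reachable from Hall: {Hall, a, b, c}.
Min-cut edges: a→d (2), c→Exit (7); capacity 2 + 7 = 9.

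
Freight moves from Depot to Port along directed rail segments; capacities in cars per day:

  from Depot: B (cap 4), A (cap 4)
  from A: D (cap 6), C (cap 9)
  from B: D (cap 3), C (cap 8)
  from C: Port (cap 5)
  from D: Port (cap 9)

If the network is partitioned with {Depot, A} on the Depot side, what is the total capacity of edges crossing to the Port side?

19

Edges leaving {Depot, A}: Depot→B (4), A→C (9), A→D (6).
Cut capacity = 4 + 9 + 6 = 19.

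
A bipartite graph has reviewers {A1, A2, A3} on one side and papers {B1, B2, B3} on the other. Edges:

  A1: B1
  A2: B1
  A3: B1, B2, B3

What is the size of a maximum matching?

Unit-capacity flow: source→left, listed edges, right→sink; max matching = max flow.
Augmenting path A1→B1 (+1); matched 1.
Augmenting path A3→B2 (+1); matched 2.
No augmenting path remains; maximum matching = 2.
König certificate: {A3, B1} is a vertex cover of size 2 (every listed pair touches it), so no matching can be larger.

2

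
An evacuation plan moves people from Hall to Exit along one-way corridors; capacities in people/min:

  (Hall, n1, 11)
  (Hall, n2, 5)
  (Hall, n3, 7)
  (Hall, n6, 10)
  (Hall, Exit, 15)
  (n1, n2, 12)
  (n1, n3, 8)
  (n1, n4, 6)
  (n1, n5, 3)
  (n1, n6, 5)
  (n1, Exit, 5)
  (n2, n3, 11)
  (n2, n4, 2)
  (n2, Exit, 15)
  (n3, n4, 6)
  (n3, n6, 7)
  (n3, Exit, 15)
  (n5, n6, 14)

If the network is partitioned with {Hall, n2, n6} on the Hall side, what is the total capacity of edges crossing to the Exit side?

Edges leaving {Hall, n2, n6}: Hall→n1 (11), Hall→n3 (7), Hall→Exit (15), n2→n3 (11), n2→n4 (2), n2→Exit (15).
Cut capacity = 11 + 7 + 15 + 11 + 2 + 15 = 61.

61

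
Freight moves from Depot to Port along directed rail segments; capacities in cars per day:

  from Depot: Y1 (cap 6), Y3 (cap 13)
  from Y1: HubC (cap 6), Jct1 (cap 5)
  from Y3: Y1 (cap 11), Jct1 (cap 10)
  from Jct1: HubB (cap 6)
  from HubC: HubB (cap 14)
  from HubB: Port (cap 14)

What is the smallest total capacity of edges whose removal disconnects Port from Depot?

Augment Depot→Y1→Jct1→HubB→Port: bottleneck 5, flow now 5.
Augment Depot→Y1→HubC→HubB→Port: bottleneck 1, flow now 6.
Augment Depot→Y3→Jct1→HubB→Port: bottleneck 1, flow now 7.
Augment Depot→Y3→Y1→HubC→HubB→Port: bottleneck 5, flow now 12.
No augmenting path remains; maximum flow = 12.
By max-flow min-cut, the minimum cut capacity equals the max flow.
In the residual graph, reachable from Depot: {Depot, Y1, Y3, Jct1}.
Min-cut edges: Y1→HubC (6), Jct1→HubB (6); capacity 6 + 6 = 12.

12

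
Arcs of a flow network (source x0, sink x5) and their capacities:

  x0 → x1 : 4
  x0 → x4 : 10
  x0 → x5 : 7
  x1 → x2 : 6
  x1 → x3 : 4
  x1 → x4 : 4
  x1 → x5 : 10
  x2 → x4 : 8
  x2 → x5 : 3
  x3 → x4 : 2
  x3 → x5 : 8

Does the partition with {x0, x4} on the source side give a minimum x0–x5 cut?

Yes — it is a minimum cut (capacity 11).

Given cut capacity: 4 + 7 = 11.
Augment x0→x5: bottleneck 7, flow now 7.
Augment x0→x1→x5: bottleneck 4, flow now 11.
No augmenting path remains; maximum flow = 11.
Cut capacity 11 equals the max flow, so it is a minimum cut.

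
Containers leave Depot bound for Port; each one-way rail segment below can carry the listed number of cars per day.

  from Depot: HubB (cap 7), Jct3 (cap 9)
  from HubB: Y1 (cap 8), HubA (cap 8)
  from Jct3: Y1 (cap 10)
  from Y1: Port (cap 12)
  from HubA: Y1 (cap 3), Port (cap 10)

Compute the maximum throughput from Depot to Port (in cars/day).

Augment Depot→HubB→Y1→Port: bottleneck 7, flow now 7.
Augment Depot→Jct3→Y1→Port: bottleneck 5, flow now 12.
Augment Depot→Jct3→Y1→HubB→HubA→Port: bottleneck 4, flow now 16. (uses reverse residual edge)
No augmenting path remains; maximum flow = 16.
In the residual graph, reachable from Depot: {Depot}.
Min-cut edges: Depot→HubB (7), Depot→Jct3 (9); capacity 7 + 9 = 16.
This cut is saturated, so no flow can exceed 16.

16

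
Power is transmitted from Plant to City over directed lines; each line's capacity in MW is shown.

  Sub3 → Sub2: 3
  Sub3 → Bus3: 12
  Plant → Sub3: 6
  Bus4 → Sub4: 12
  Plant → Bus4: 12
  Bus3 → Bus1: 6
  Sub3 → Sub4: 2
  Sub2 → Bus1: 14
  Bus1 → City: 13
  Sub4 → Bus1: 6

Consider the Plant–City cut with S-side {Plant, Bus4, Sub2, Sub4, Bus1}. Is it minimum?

Given cut capacity: 6 + 13 = 19.
Augment Plant→Sub3→Bus3→Bus1→City: bottleneck 6, flow now 6.
Augment Plant→Bus4→Sub4→Bus1→City: bottleneck 6, flow now 12.
No augmenting path remains; maximum flow = 12.
In the residual graph, reachable from Plant: {Plant, Bus4, Sub4}.
Min-cut edges: Plant→Sub3 (6), Sub4→Bus1 (6); capacity 6 + 6 = 12.
Cut capacity 19 exceeds the max flow 12, so it is not minimum.

No — its capacity is 19, but the minimum cut has capacity 12.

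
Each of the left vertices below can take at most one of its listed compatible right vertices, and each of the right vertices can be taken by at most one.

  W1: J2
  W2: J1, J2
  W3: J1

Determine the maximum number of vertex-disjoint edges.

Unit-capacity flow: source→left, listed edges, right→sink; max matching = max flow.
Augmenting path W1→J2 (+1); matched 1.
Augmenting path W2→J1 (+1); matched 2.
No augmenting path remains; maximum matching = 2.
König certificate: {J1, J2} is a vertex cover of size 2 (every listed pair touches it), so no matching can be larger.

2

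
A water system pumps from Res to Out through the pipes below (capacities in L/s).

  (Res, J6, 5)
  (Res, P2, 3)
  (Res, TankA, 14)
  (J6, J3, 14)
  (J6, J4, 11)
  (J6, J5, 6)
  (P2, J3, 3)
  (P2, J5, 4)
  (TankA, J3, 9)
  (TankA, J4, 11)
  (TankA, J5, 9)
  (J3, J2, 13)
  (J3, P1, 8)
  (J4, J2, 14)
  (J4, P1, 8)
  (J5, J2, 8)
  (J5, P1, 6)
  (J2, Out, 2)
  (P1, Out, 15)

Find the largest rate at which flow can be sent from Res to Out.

Augment Res→J6→J3→J2→Out: bottleneck 2, flow now 2.
Augment Res→J6→J3→P1→Out: bottleneck 3, flow now 5.
Augment Res→P2→J3→P1→Out: bottleneck 3, flow now 8.
Augment Res→TankA→J3→P1→Out: bottleneck 2, flow now 10.
Augment Res→TankA→J4→P1→Out: bottleneck 7, flow now 17.
No augmenting path remains; maximum flow = 17.
In the residual graph, reachable from Res: {Res, J6, P2, TankA, J3, J4, J5, J2, P1}.
Min-cut edges: J2→Out (2), P1→Out (15); capacity 2 + 15 = 17.
This cut is saturated, so no flow can exceed 17.

17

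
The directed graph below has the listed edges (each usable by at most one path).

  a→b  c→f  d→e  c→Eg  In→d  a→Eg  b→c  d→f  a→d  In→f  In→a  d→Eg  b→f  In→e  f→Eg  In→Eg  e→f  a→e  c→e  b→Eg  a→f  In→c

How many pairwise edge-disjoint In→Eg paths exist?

5

Assign every edge capacity 1; by Menger, the answer equals the max flow.
Path In→Eg (+1); total 1.
Path In→a→Eg (+1); total 2.
Path In→c→Eg (+1); total 3.
Path In→d→Eg (+1); total 4.
Path In→f→Eg (+1); total 5.
No residual In→Eg path; max flow = 5.
Certifying cut of size 5: {In→Eg, In→a, In→c, In→d, f→Eg}.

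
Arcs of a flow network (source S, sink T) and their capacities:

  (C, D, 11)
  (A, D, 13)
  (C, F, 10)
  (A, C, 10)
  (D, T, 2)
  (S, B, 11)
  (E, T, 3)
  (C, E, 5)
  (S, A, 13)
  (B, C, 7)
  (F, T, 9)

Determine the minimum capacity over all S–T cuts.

14

Augment S→A→D→T: bottleneck 2, flow now 2.
Augment S→A→C→E→T: bottleneck 3, flow now 5.
Augment S→A→C→F→T: bottleneck 7, flow now 12.
Augment S→B→C→F→T: bottleneck 2, flow now 14.
No augmenting path remains; maximum flow = 14.
By max-flow min-cut, the minimum cut capacity equals the max flow.
In the residual graph, reachable from S: {S, A, B, C, D, E, F}.
Min-cut edges: D→T (2), E→T (3), F→T (9); capacity 2 + 3 + 9 = 14.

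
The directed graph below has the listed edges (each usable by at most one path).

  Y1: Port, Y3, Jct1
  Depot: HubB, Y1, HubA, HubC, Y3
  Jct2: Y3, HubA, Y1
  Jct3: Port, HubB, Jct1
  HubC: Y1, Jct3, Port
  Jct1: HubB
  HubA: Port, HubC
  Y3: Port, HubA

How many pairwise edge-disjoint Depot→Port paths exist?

Assign every edge capacity 1; by Menger, the answer equals the max flow.
Path Depot→HubA→Port (+1); total 1.
Path Depot→HubC→Port (+1); total 2.
Path Depot→Y3→Port (+1); total 3.
Path Depot→Y1→Port (+1); total 4.
No residual Depot→Port path; max flow = 4.
Certifying cut of size 4: {Depot→HubA, Depot→HubC, Depot→Y1, Depot→Y3}.

4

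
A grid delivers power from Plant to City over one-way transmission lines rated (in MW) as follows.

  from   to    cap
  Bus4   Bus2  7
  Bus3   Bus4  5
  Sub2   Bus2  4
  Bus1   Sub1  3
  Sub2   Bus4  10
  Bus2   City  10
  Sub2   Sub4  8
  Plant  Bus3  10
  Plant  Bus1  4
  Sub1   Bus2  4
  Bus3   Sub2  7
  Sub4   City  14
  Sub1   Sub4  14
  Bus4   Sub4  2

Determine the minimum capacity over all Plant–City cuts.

Augment Plant→Bus3→Sub2→Bus2→City: bottleneck 4, flow now 4.
Augment Plant→Bus3→Sub2→Sub4→City: bottleneck 3, flow now 7.
Augment Plant→Bus3→Bus4→Bus2→City: bottleneck 3, flow now 10.
Augment Plant→Bus1→Sub1→Bus2→City: bottleneck 3, flow now 13.
No augmenting path remains; maximum flow = 13.
By max-flow min-cut, the minimum cut capacity equals the max flow.
In the residual graph, reachable from Plant: {Plant, Bus1}.
Min-cut edges: Plant→Bus3 (10), Bus1→Sub1 (3); capacity 10 + 3 = 13.

13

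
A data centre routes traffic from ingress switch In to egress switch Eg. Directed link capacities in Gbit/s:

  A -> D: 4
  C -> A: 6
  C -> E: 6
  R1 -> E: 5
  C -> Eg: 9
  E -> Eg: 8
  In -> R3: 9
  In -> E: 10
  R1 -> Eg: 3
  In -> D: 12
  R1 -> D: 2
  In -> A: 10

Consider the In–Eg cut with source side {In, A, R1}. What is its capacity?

Edges leaving {In, A, R1}: In→D (12), In→R3 (9), In→E (10), A→D (4), R1→D (2), R1→E (5), R1→Eg (3).
Cut capacity = 12 + 9 + 10 + 4 + 2 + 5 + 3 = 45.

45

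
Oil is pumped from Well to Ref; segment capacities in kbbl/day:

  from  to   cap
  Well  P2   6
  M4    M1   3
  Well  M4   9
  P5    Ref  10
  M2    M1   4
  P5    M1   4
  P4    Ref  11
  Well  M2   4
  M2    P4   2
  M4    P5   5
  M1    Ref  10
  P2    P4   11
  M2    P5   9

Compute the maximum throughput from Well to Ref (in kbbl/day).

18

Augment Well→M2→P4→Ref: bottleneck 2, flow now 2.
Augment Well→M2→M1→Ref: bottleneck 2, flow now 4.
Augment Well→P2→P4→Ref: bottleneck 6, flow now 10.
Augment Well→M4→M1→Ref: bottleneck 3, flow now 13.
Augment Well→M4→P5→Ref: bottleneck 5, flow now 18.
No augmenting path remains; maximum flow = 18.
In the residual graph, reachable from Well: {Well, M4}.
Min-cut edges: Well→M2 (4), Well→P2 (6), M4→M1 (3), M4→P5 (5); capacity 4 + 6 + 3 + 5 = 18.
This cut is saturated, so no flow can exceed 18.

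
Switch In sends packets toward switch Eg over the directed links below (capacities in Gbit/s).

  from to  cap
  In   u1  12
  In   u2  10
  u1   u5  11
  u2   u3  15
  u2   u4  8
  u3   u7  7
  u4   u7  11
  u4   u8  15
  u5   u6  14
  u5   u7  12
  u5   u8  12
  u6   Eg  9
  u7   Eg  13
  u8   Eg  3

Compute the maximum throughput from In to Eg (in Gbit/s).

21

Augment In→u1→u5→u6→Eg: bottleneck 9, flow now 9.
Augment In→u1→u5→u7→Eg: bottleneck 2, flow now 11.
Augment In→u2→u3→u7→Eg: bottleneck 7, flow now 18.
Augment In→u2→u4→u7→Eg: bottleneck 3, flow now 21.
No augmenting path remains; maximum flow = 21.
In the residual graph, reachable from In: {In, u1}.
Min-cut edges: In→u2 (10), u1→u5 (11); capacity 10 + 11 = 21.
This cut is saturated, so no flow can exceed 21.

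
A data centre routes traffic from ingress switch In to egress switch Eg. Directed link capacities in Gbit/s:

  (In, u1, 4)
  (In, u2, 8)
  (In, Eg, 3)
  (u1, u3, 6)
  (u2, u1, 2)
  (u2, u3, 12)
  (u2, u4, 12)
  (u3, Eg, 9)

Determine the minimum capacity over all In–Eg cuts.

12

Augment In→Eg: bottleneck 3, flow now 3.
Augment In→u1→u3→Eg: bottleneck 4, flow now 7.
Augment In→u2→u3→Eg: bottleneck 5, flow now 12.
No augmenting path remains; maximum flow = 12.
By max-flow min-cut, the minimum cut capacity equals the max flow.
In the residual graph, reachable from In: {In, u1, u2, u3, u4}.
Min-cut edges: In→Eg (3), u3→Eg (9); capacity 3 + 9 = 12.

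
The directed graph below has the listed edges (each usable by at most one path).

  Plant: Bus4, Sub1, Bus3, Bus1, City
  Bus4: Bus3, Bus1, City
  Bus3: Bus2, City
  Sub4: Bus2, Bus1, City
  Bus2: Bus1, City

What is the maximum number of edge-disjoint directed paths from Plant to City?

Assign every edge capacity 1; by Menger, the answer equals the max flow.
Path Plant→City (+1); total 1.
Path Plant→Bus4→City (+1); total 2.
Path Plant→Bus3→City (+1); total 3.
No residual Plant→City path; max flow = 3.
Certifying cut of size 3: {Plant→Bus3, Plant→Bus4, Plant→City}.

3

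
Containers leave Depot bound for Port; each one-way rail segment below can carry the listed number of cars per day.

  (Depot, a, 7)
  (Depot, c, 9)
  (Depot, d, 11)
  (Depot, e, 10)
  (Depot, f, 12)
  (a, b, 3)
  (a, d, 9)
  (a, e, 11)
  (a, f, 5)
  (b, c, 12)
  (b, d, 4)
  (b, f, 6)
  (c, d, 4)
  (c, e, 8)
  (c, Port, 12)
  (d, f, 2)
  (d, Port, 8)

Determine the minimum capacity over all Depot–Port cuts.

20

Augment Depot→c→Port: bottleneck 9, flow now 9.
Augment Depot→d→Port: bottleneck 8, flow now 17.
Augment Depot→a→b→c→Port: bottleneck 3, flow now 20.
No augmenting path remains; maximum flow = 20.
By max-flow min-cut, the minimum cut capacity equals the max flow.
In the residual graph, reachable from Depot: {Depot, a, d, e, f}.
Min-cut edges: Depot→c (9), a→b (3), d→Port (8); capacity 9 + 3 + 8 = 20.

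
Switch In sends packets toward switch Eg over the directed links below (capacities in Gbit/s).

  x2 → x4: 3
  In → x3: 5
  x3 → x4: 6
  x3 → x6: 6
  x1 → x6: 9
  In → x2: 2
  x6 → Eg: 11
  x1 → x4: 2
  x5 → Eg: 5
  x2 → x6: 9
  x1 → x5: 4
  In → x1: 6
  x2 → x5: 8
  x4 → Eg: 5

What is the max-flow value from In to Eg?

13

Augment In→x1→x4→Eg: bottleneck 2, flow now 2.
Augment In→x1→x5→Eg: bottleneck 4, flow now 6.
Augment In→x2→x4→Eg: bottleneck 2, flow now 8.
Augment In→x3→x4→Eg: bottleneck 1, flow now 9.
Augment In→x3→x6→Eg: bottleneck 4, flow now 13.
No augmenting path remains; maximum flow = 13.
In the residual graph, reachable from In: {In}.
Min-cut edges: In→x1 (6), In→x2 (2), In→x3 (5); capacity 6 + 2 + 5 = 13.
This cut is saturated, so no flow can exceed 13.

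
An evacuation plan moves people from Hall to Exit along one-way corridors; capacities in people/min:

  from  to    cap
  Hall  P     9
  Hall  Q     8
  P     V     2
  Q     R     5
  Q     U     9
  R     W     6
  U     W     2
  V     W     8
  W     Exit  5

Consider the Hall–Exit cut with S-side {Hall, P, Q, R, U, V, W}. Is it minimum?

Yes — it is a minimum cut (capacity 5).

Given cut capacity: 5 = 5.
Augment Hall→P→V→W→Exit: bottleneck 2, flow now 2.
Augment Hall→Q→R→W→Exit: bottleneck 3, flow now 5.
No augmenting path remains; maximum flow = 5.
Cut capacity 5 equals the max flow, so it is a minimum cut.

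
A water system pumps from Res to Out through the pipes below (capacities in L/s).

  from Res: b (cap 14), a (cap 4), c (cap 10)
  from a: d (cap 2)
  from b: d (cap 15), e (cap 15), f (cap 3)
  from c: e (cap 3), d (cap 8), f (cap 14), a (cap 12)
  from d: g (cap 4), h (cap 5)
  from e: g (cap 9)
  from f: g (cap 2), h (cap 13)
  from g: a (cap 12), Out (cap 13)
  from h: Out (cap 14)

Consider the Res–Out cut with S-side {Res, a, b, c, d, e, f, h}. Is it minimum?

Given cut capacity: 4 + 9 + 2 + 14 = 29.
Augment Res→a→d→g→Out: bottleneck 2, flow now 2.
Augment Res→b→d→g→Out: bottleneck 2, flow now 4.
Augment Res→b→d→h→Out: bottleneck 5, flow now 9.
Augment Res→b→e→g→Out: bottleneck 7, flow now 16.
Augment Res→c→e→g→Out: bottleneck 2, flow now 18.
Augment Res→c→f→h→Out: bottleneck 8, flow now 26.
No augmenting path remains; maximum flow = 26.
In the residual graph, reachable from Res: {Res, a}.
Min-cut edges: Res→b (14), Res→c (10), a→d (2); capacity 14 + 10 + 2 = 26.
Cut capacity 29 exceeds the max flow 26, so it is not minimum.

No — its capacity is 29, but the minimum cut has capacity 26.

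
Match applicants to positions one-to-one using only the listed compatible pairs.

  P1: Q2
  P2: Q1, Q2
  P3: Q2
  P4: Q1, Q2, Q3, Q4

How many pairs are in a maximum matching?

Unit-capacity flow: source→left, listed edges, right→sink; max matching = max flow.
Augmenting path P1→Q2 (+1); matched 1.
Augmenting path P2→Q1 (+1); matched 2.
Augmenting path P4→Q3 (+1); matched 3.
No augmenting path remains; maximum matching = 3.
König certificate: {P2, P4, Q2} is a vertex cover of size 3 (every listed pair touches it), so no matching can be larger.

3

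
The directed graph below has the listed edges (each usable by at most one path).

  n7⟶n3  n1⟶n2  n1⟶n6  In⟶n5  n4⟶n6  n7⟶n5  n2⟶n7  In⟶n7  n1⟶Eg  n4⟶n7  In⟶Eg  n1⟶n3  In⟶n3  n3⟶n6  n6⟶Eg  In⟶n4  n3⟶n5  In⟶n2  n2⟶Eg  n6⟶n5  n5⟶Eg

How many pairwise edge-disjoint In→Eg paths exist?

Assign every edge capacity 1; by Menger, the answer equals the max flow.
Path In→Eg (+1); total 1.
Path In→n2→Eg (+1); total 2.
Path In→n5→Eg (+1); total 3.
Path In→n3→n6→Eg (+1); total 4.
No residual In→Eg path; max flow = 4.
Certifying cut of size 4: {In→Eg, In→n2, n5→Eg, n6→Eg}.

4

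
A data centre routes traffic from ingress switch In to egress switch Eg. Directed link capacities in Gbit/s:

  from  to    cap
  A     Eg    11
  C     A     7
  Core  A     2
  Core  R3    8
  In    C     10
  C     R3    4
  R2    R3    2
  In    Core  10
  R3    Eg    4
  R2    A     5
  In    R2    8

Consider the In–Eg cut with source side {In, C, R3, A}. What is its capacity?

Edges leaving {In, C, R3, A}: In→R2 (8), In→Core (10), R3→Eg (4), A→Eg (11).
Cut capacity = 8 + 10 + 4 + 11 = 33.

33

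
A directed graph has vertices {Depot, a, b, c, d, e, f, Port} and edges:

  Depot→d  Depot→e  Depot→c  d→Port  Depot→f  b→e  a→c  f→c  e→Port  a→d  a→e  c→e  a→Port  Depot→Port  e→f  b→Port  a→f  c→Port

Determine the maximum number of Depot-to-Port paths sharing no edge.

4

Assign every edge capacity 1; by Menger, the answer equals the max flow.
Path Depot→Port (+1); total 1.
Path Depot→c→Port (+1); total 2.
Path Depot→d→Port (+1); total 3.
Path Depot→e→Port (+1); total 4.
No residual Depot→Port path; max flow = 4.
Certifying cut of size 4: {Depot→Port, Depot→d, c→Port, e→Port}.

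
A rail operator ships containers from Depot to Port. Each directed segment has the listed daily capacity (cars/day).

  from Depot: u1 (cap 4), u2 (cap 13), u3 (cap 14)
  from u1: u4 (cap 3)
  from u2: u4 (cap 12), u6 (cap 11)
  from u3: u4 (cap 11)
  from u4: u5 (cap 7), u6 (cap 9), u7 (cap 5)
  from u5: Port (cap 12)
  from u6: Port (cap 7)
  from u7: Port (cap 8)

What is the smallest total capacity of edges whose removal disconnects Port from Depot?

19

Augment Depot→u2→u6→Port: bottleneck 7, flow now 7.
Augment Depot→u1→u4→u5→Port: bottleneck 3, flow now 10.
Augment Depot→u2→u4→u5→Port: bottleneck 4, flow now 14.
Augment Depot→u2→u4→u7→Port: bottleneck 2, flow now 16.
Augment Depot→u3→u4→u7→Port: bottleneck 3, flow now 19.
No augmenting path remains; maximum flow = 19.
By max-flow min-cut, the minimum cut capacity equals the max flow.
In the residual graph, reachable from Depot: {Depot, u1, u2, u3, u4, u6}.
Min-cut edges: u4→u5 (7), u4→u7 (5), u6→Port (7); capacity 7 + 5 + 7 = 19.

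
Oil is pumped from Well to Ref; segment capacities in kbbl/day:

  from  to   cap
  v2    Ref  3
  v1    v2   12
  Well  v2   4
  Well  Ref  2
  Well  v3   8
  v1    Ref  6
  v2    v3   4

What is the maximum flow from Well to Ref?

Augment Well→Ref: bottleneck 2, flow now 2.
Augment Well→v2→Ref: bottleneck 3, flow now 5.
No augmenting path remains; maximum flow = 5.
In the residual graph, reachable from Well: {Well, v2, v3}.
Min-cut edges: Well→Ref (2), v2→Ref (3); capacity 2 + 3 = 5.
This cut is saturated, so no flow can exceed 5.

5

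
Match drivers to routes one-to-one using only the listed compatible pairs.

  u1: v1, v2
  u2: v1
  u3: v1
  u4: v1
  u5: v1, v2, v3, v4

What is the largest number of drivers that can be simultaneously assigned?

Unit-capacity flow: source→left, listed edges, right→sink; max matching = max flow.
Augmenting path u1→v1 (+1); matched 1.
Augmenting path u5→v2 (+1); matched 2.
Augmenting path u2→v1→u1→v2→u5→v3 (+1); matched 3.
No augmenting path remains; maximum matching = 3.
König certificate: {u1, u5, v1} is a vertex cover of size 3 (every listed pair touches it), so no matching can be larger.

3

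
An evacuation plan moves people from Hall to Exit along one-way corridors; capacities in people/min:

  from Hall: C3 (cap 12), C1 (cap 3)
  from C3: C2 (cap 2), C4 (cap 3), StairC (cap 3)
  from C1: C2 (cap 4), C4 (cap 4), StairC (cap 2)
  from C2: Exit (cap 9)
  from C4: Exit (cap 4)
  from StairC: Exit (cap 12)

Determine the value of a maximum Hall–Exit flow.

Augment Hall→C3→C2→Exit: bottleneck 2, flow now 2.
Augment Hall→C3→C4→Exit: bottleneck 3, flow now 5.
Augment Hall→C3→StairC→Exit: bottleneck 3, flow now 8.
Augment Hall→C1→C2→Exit: bottleneck 3, flow now 11.
No augmenting path remains; maximum flow = 11.
In the residual graph, reachable from Hall: {Hall, C3}.
Min-cut edges: Hall→C1 (3), C3→C2 (2), C3→C4 (3), C3→StairC (3); capacity 3 + 2 + 3 + 3 = 11.
This cut is saturated, so no flow can exceed 11.

11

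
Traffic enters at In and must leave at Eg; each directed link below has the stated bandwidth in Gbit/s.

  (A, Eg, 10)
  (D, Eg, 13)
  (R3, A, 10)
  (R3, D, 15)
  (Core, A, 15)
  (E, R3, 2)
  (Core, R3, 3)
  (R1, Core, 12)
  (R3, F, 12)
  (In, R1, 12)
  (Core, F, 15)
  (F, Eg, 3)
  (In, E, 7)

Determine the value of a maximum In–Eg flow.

14

Augment In→E→R3→F→Eg: bottleneck 2, flow now 2.
Augment In→R1→Core→F→Eg: bottleneck 1, flow now 3.
Augment In→R1→Core→A→Eg: bottleneck 10, flow now 13.
Augment In→R1→Core→R3→D→Eg: bottleneck 1, flow now 14.
No augmenting path remains; maximum flow = 14.
In the residual graph, reachable from In: {In, E}.
Min-cut edges: In→R1 (12), E→R3 (2); capacity 12 + 2 = 14.
This cut is saturated, so no flow can exceed 14.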